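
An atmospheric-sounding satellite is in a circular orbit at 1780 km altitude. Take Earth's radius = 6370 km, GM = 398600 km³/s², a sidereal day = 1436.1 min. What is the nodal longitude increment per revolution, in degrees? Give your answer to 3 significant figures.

Semi-major axis a = 6370 + 1780 = 8150 km. Period T = 2π√(a³/μ) = 2π√(8150³/398600) = 7322.3 s = 122.04 min.
During one orbit Earth rotates (7322.3 / 86166) × 360° = 30.59°.

30.6°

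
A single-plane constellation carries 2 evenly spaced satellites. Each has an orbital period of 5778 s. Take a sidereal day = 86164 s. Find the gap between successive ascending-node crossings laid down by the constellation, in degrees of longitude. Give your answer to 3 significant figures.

Single-satellite node shift = (5778.0/86164) × 360° = 24.14°.
With 2 satellites evenly phased, successive equator crossings are 24.14/2 = 12.070° apart.

12.1°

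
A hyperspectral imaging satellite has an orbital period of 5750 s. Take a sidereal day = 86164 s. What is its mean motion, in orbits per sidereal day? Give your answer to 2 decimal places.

Orbits per sidereal day = 86164 / 5750.0 = 14.985.

14.99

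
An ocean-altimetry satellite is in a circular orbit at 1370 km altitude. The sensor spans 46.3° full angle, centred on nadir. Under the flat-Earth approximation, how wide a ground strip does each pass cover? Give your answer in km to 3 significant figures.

1170 km

Half-angle = 46.3°/2 = 23.15°.
Swath width ≈ 2h·tan(θ/2) = 2 × 1370 × tan(23.15°) = 1171.5 km.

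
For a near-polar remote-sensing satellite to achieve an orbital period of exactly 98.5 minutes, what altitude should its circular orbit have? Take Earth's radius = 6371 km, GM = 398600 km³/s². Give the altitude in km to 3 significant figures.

694 km

T = 98.5 min = 5910.0 s.
From T = 2π√(a³/μ): a = (μ T²/4π²)^(1/3) = (398600 × 5910.0² / 4π²)^(1/3) = 7065 km.
Altitude h = a − R = 7065 − 6371 = 694 km.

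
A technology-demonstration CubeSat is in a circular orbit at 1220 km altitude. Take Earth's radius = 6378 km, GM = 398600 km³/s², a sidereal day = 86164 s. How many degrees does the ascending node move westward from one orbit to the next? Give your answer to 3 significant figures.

27.5°

Semi-major axis a = 6378 + 1220 = 7598 km. Period T = 2π√(a³/μ) = 2π√(7598³/398600) = 6591.1 s = 109.85 min.
During one orbit Earth rotates (6591.1 / 86164) × 360° = 27.54°.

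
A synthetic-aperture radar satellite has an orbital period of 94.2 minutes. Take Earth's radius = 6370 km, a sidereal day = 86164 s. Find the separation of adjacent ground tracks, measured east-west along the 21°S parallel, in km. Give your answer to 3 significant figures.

T = 94.2 min = 5652.0 s.
Node shift per orbit = (5652.0/86164) × 360° = 23.61°.
Equatorial spacing = 23.61 × 111.2 km/° = 2625 km.
At 21° latitude, spacing = 2625 × cos(21°) = 2451 km.

2450 km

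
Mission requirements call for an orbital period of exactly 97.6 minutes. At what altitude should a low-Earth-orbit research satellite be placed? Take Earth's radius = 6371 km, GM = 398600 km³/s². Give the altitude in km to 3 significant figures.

651 km

T = 97.6 min = 5856.0 s.
From T = 2π√(a³/μ): a = (μ T²/4π²)^(1/3) = (398600 × 5856.0² / 4π²)^(1/3) = 7022 km.
Altitude h = a − R = 7022 − 6371 = 651 km.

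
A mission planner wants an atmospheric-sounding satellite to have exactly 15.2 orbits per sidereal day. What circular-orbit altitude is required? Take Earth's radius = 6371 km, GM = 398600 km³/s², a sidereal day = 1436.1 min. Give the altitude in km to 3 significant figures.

501 km

Required period T = 86166 / 15.2 = 5668.8 s.
From T = 2π√(a³/μ): a = (μ T²/4π²)^(1/3) = (398600 × 5668.8² / 4π²)^(1/3) = 6872 km.
Altitude h = a − R = 6872 − 6371 = 501 km.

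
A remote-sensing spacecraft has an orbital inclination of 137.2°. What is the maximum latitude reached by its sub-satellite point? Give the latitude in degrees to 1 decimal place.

Retrograde orbit: the ground track reaches ±(180° − i) = ±(180 − 137.2) = ±42.8°.

42.8°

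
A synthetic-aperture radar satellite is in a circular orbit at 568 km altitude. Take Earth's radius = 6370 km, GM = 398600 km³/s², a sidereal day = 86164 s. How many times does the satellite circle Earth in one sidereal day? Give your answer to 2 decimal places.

14.98

Semi-major axis a = 6370 + 568 = 6938 km. Period T = 2π√(a³/μ) = 2π√(6938³/398600) = 5751.3 s = 95.85 min.
Orbits per sidereal day = 86164 / 5751.3 = 14.982.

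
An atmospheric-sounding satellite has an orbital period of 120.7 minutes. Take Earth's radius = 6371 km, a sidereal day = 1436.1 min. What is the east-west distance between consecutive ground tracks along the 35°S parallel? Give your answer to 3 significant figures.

T = 120.7 min = 7242.0 s.
Node shift per orbit = (7242.0/86166) × 360° = 30.26°.
Equatorial spacing = 30.26 × 111.2 km/° = 3364 km.
At 35° latitude, spacing = 3364 × cos(35°) = 2756 km.

2760 km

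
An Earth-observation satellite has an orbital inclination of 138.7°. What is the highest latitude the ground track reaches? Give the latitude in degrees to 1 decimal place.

Retrograde orbit: the ground track reaches ±(180° − i) = ±(180 − 138.7) = ±41.3°.

41.3°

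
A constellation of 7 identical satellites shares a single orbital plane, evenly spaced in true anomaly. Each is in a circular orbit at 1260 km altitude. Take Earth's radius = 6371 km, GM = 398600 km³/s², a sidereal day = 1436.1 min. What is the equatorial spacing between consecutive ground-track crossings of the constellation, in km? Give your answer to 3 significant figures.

440 km

Semi-major axis a = 6371 + 1260 = 7631 km. Period T = 2π√(a³/μ) = 2π√(7631³/398600) = 6634.1 s = 110.57 min.
Single-satellite node shift = (6634.1/86166) × 360° = 27.72°.
With 7 satellites evenly phased, successive equator crossings are 27.72/7 = 3.960° apart.
That is 3.960 × 111.2 = 440 km at the equator.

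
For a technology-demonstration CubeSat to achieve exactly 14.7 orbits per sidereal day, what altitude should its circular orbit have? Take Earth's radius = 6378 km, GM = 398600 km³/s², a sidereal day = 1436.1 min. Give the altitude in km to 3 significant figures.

648 km

Required period T = 86166 / 14.7 = 5861.6 s.
From T = 2π√(a³/μ): a = (μ T²/4π²)^(1/3) = (398600 × 5861.6² / 4π²)^(1/3) = 7026 km.
Altitude h = a − R = 7026 − 6378 = 648 km.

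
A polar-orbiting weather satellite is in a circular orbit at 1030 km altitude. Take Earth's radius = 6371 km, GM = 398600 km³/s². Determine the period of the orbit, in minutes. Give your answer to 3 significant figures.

106 min

Semi-major axis a = 6371 + 1030 = 7401 km. Period T = 2π√(a³/μ) = 2π√(7401³/398600) = 6336.5 s = 105.61 min.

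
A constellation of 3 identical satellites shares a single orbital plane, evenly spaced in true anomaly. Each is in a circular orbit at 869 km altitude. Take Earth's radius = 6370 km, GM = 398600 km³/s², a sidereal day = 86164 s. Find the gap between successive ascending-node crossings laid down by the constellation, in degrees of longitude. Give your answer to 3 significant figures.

8.54°

Semi-major axis a = 6370 + 869 = 7239 km. Period T = 2π√(a³/μ) = 2π√(7239³/398600) = 6129.6 s = 102.16 min.
Single-satellite node shift = (6129.6/86164) × 360° = 25.61°.
With 3 satellites evenly phased, successive equator crossings are 25.61/3 = 8.537° apart.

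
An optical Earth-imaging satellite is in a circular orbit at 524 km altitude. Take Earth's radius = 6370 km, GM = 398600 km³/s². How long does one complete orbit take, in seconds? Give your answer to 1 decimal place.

5696.6 seconds

Semi-major axis a = 6370 + 524 = 6894 km. Period T = 2π√(a³/μ) = 2π√(6894³/398600) = 5696.6 s = 94.94 min.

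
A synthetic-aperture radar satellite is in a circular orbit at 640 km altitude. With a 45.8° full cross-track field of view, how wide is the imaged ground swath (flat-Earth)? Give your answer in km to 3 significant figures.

Half-angle = 45.8°/2 = 22.9°.
Swath width ≈ 2h·tan(θ/2) = 2 × 640 × tan(22.9°) = 540.7 km.

541 km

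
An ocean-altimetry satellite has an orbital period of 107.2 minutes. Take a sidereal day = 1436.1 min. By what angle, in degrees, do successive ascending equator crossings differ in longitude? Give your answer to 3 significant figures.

T = 107.2 min = 6432.0 s.
During one orbit Earth rotates (6432.0 / 86166) × 360° = 26.87°.

26.9°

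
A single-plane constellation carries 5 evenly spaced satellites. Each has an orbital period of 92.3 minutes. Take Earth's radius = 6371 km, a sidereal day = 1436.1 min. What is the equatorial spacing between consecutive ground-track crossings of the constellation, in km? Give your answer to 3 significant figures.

515 km

T = 92.3 min = 5538.0 s.
Single-satellite node shift = (5538.0/86166) × 360° = 23.14°.
With 5 satellites evenly phased, successive equator crossings are 23.14/5 = 4.628° apart.
That is 4.628 × 111.2 = 515 km at the equator.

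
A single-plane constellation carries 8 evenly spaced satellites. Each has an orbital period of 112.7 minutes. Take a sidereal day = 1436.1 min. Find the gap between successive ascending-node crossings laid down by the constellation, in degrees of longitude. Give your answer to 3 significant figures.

3.53°

T = 112.7 min = 6762.0 s.
Single-satellite node shift = (6762.0/86166) × 360° = 28.25°.
With 8 satellites evenly phased, successive equator crossings are 28.25/8 = 3.531° apart.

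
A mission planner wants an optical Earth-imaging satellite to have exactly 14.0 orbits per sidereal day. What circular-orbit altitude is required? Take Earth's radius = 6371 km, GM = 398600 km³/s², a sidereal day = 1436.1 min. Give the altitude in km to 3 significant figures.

Required period T = 86166 / 14.0 = 6154.7 s.
From T = 2π√(a³/μ): a = (μ T²/4π²)^(1/3) = (398600 × 6154.7² / 4π²)^(1/3) = 7259 km.
Altitude h = a − R = 7259 − 6371 = 888 km.

888 km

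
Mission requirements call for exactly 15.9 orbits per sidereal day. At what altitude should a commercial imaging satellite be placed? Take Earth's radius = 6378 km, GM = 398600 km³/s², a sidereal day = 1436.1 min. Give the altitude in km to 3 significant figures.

290 km

Required period T = 86166 / 15.9 = 5419.2 s.
From T = 2π√(a³/μ): a = (μ T²/4π²)^(1/3) = (398600 × 5419.2² / 4π²)^(1/3) = 6668 km.
Altitude h = a − R = 6668 − 6378 = 290 km.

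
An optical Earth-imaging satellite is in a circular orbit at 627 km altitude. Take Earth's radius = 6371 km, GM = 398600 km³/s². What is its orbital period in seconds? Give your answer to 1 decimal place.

5826.0 seconds

Semi-major axis a = 6371 + 627 = 6998 km. Period T = 2π√(a³/μ) = 2π√(6998³/398600) = 5826.0 s = 97.10 min.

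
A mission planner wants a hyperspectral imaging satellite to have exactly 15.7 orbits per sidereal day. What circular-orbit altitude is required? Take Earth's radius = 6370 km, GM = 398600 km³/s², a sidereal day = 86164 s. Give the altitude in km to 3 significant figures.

355 km

Required period T = 86164 / 15.7 = 5488.2 s.
From T = 2π√(a³/μ): a = (μ T²/4π²)^(1/3) = (398600 × 5488.2² / 4π²)^(1/3) = 6725 km.
Altitude h = a − R = 6725 − 6370 = 355 km.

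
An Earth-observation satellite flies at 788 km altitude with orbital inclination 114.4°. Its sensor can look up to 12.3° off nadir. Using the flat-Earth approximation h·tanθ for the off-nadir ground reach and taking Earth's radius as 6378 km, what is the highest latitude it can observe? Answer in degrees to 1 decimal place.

Retrograde orbit: the ground track reaches ±(180° − i) = ±(180 − 114.4) = ±65.6°.
Sensor half-swath on the ground ≈ 788·tan(12.3°) = 172 km = 1.54° of latitude.
Maximum observable latitude ≈ 65.6 + 1.54 = 67.1°.

67.1°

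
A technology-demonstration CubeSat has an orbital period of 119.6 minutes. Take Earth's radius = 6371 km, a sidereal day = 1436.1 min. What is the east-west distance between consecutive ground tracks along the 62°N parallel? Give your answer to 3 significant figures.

T = 119.6 min = 7176.0 s.
Node shift per orbit = (7176.0/86166) × 360° = 29.98°.
Equatorial spacing = 29.98 × 111.2 km/° = 3334 km.
At 62° latitude, spacing = 3334 × cos(62°) = 1565 km.

1570 km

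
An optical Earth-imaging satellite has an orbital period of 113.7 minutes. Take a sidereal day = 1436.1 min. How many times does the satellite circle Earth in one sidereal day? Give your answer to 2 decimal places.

T = 113.7 min = 6822.0 s.
Orbits per sidereal day = 86166 / 6822.0 = 12.631.

12.63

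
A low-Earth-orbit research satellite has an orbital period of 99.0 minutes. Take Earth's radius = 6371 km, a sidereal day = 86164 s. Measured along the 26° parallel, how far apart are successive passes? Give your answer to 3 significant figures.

2480 km

T = 99.0 min = 5940.0 s.
Node shift per orbit = (5940.0/86164) × 360° = 24.82°.
Equatorial spacing = 24.82 × 111.2 km/° = 2760 km.
At 26° latitude, spacing = 2760 × cos(26°) = 2480 km.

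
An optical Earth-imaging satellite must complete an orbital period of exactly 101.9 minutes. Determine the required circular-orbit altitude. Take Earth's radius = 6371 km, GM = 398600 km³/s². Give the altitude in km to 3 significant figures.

856 km

T = 101.9 min = 6114.0 s.
From T = 2π√(a³/μ): a = (μ T²/4π²)^(1/3) = (398600 × 6114.0² / 4π²)^(1/3) = 7227 km.
Altitude h = a − R = 7227 − 6371 = 856 km.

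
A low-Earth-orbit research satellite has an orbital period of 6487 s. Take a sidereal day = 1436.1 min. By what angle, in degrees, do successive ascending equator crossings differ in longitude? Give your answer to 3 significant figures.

During one orbit Earth rotates (6487.0 / 86166) × 360° = 27.10°.

27.1°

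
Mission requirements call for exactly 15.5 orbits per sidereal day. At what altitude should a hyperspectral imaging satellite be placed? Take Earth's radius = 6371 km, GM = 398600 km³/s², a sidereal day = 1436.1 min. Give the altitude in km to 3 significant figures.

Required period T = 86166 / 15.5 = 5559.1 s.
From T = 2π√(a³/μ): a = (μ T²/4π²)^(1/3) = (398600 × 5559.1² / 4π²)^(1/3) = 6783 km.
Altitude h = a − R = 6783 − 6371 = 412 km.

412 km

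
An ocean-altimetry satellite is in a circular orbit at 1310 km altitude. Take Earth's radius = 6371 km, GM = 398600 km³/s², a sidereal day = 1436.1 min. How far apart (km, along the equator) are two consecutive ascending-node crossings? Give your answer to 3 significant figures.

Semi-major axis a = 6371 + 1310 = 7681 km. Period T = 2π√(a³/μ) = 2π√(7681³/398600) = 6699.4 s = 111.66 min.
During one orbit Earth rotates (6699.4 / 86166) × 360° = 27.99°.
At the equator that is 27.99° × (2π·6371/360) km/° = 27.99 × 111.2 = 3112 km.

3110 km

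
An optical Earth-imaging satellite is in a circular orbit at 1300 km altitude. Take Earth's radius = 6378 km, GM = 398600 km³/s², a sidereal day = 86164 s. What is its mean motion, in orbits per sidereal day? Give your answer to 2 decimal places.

Semi-major axis a = 6378 + 1300 = 7678 km. Period T = 2π√(a³/μ) = 2π√(7678³/398600) = 6695.5 s = 111.59 min.
Orbits per sidereal day = 86164 / 6695.5 = 12.869.

12.87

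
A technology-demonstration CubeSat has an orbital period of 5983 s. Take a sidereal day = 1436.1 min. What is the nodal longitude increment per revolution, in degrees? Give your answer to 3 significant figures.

During one orbit Earth rotates (5983.0 / 86166) × 360° = 25.00°.

25.0°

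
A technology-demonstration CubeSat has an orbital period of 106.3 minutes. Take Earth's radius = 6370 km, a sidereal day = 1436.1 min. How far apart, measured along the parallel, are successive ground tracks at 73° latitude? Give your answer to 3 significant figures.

866 km

T = 106.3 min = 6378.0 s.
Node shift per orbit = (6378.0/86166) × 360° = 26.65°.
Equatorial spacing = 26.65 × 111.2 km/° = 2963 km.
At 73° latitude, spacing = 2963 × cos(73°) = 866 km.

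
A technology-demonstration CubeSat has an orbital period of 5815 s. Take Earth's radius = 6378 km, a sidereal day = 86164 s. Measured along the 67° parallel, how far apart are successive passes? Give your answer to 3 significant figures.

Node shift per orbit = (5815.0/86164) × 360° = 24.30°.
Equatorial spacing = 24.30 × 111.3 km/° = 2705 km.
At 67° latitude, spacing = 2705 × cos(67°) = 1057 km.

1060 km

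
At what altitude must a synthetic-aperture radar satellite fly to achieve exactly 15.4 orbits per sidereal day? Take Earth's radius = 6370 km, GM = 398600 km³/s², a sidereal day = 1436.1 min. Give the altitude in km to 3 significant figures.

442 km

Required period T = 86166 / 15.4 = 5595.2 s.
From T = 2π√(a³/μ): a = (μ T²/4π²)^(1/3) = (398600 × 5595.2² / 4π²)^(1/3) = 6812 km.
Altitude h = a − R = 6812 − 6370 = 442 km.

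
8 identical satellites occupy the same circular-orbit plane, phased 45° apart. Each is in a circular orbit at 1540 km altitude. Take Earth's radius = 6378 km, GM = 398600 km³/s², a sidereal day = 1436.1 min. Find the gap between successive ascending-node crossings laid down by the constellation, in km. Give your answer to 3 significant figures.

408 km

Semi-major axis a = 6378 + 1540 = 7918 km. Period T = 2π√(a³/μ) = 2π√(7918³/398600) = 7011.9 s = 116.86 min.
Single-satellite node shift = (7011.9/86166) × 360° = 29.30°.
With 8 satellites evenly phased, successive equator crossings are 29.30/8 = 3.662° apart.
That is 3.662 × 111.3 = 408 km at the equator.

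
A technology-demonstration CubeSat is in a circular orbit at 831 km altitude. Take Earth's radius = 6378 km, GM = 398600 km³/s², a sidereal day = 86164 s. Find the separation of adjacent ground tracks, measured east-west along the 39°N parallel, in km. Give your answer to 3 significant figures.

2200 km

Semi-major axis a = 6378 + 831 = 7209 km. Period T = 2π√(a³/μ) = 2π√(7209³/398600) = 6091.5 s = 101.52 min.
Node shift per orbit = (6091.5/86164) × 360° = 25.45°.
Equatorial spacing = 25.45 × 111.3 km/° = 2833 km.
At 39° latitude, spacing = 2833 × cos(39°) = 2202 km.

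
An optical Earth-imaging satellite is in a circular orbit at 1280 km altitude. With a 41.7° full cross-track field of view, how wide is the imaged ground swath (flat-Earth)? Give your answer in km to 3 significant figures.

Half-angle = 41.7°/2 = 20.85°.
Swath width ≈ 2h·tan(θ/2) = 2 × 1280 × tan(20.85°) = 975.0 km.

975 km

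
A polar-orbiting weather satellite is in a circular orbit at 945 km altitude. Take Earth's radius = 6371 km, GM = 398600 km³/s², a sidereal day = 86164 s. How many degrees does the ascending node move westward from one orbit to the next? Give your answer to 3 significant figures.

Semi-major axis a = 6371 + 945 = 7316 km. Period T = 2π√(a³/μ) = 2π√(7316³/398600) = 6227.6 s = 103.79 min.
During one orbit Earth rotates (6227.6 / 86164) × 360° = 26.02°.

26.0°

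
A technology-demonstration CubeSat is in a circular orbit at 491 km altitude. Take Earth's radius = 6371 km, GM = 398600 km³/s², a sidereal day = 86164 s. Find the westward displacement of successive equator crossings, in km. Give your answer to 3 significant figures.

2630 km

Semi-major axis a = 6371 + 491 = 6862 km. Period T = 2π√(a³/μ) = 2π√(6862³/398600) = 5657.0 s = 94.28 min.
During one orbit Earth rotates (5657.0 / 86164) × 360° = 23.64°.
At the equator that is 23.64° × (2π·6371/360) km/° = 23.64 × 111.2 = 2628 km.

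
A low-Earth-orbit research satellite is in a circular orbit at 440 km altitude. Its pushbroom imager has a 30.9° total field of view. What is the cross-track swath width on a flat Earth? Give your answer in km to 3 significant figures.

Half-angle = 30.9°/2 = 15.45°.
Swath width ≈ 2h·tan(θ/2) = 2 × 440 × tan(15.45°) = 243.2 km.

243 km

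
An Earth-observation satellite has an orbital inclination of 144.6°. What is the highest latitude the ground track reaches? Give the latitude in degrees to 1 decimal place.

Retrograde orbit: the ground track reaches ±(180° − i) = ±(180 − 144.6) = ±35.4°.

35.4°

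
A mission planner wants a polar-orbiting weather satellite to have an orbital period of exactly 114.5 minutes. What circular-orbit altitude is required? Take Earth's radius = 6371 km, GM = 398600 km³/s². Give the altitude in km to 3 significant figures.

T = 114.5 min = 6870.0 s.
From T = 2π√(a³/μ): a = (μ T²/4π²)^(1/3) = (398600 × 6870.0² / 4π²)^(1/3) = 7811 km.
Altitude h = a − R = 7811 − 6371 = 1440 km.

1440 km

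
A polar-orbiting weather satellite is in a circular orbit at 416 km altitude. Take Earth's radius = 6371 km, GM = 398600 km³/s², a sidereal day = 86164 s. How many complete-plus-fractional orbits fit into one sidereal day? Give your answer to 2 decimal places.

15.48

Semi-major axis a = 6371 + 416 = 6787 km. Period T = 2π√(a³/μ) = 2π√(6787³/398600) = 5564.5 s = 92.74 min.
Orbits per sidereal day = 86164 / 5564.5 = 15.485.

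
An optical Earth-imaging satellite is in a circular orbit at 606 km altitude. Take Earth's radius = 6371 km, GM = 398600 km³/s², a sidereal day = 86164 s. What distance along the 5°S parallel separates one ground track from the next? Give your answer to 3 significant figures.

2680 km

Semi-major axis a = 6371 + 606 = 6977 km. Period T = 2π√(a³/μ) = 2π√(6977³/398600) = 5799.8 s = 96.66 min.
Node shift per orbit = (5799.8/86164) × 360° = 24.23°.
Equatorial spacing = 24.23 × 111.2 km/° = 2694 km.
At 5° latitude, spacing = 2694 × cos(5°) = 2684 km.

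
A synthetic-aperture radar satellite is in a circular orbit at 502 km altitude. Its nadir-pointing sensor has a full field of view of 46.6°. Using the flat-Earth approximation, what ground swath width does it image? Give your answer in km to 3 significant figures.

432 km

Half-angle = 46.6°/2 = 23.3°.
Swath width ≈ 2h·tan(θ/2) = 2 × 502 × tan(23.3°) = 432.4 km.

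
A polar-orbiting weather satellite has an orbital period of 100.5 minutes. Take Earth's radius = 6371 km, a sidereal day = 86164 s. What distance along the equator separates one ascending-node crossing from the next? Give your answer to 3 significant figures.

T = 100.5 min = 6030.0 s.
During one orbit Earth rotates (6030.0 / 86164) × 360° = 25.19°.
At the equator that is 25.19° × (2π·6371/360) km/° = 25.19 × 111.2 = 2801 km.

2800 km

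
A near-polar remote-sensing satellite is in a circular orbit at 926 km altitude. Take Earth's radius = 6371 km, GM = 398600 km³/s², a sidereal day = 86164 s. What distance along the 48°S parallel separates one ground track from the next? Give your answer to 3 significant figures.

1930 km

Semi-major axis a = 6371 + 926 = 7297 km. Period T = 2π√(a³/μ) = 2π√(7297³/398600) = 6203.4 s = 103.39 min.
Node shift per orbit = (6203.4/86164) × 360° = 25.92°.
Equatorial spacing = 25.92 × 111.2 km/° = 2882 km.
At 48° latitude, spacing = 2882 × cos(48°) = 1928 km.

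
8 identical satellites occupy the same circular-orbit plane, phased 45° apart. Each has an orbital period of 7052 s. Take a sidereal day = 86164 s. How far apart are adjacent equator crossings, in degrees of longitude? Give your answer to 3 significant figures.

Single-satellite node shift = (7052.0/86164) × 360° = 29.46°.
With 8 satellites evenly phased, successive equator crossings are 29.46/8 = 3.683° apart.

3.68°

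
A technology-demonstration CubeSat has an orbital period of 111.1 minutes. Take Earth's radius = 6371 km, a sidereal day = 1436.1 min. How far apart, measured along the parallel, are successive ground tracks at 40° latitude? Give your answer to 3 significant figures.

T = 111.1 min = 6666.0 s.
Node shift per orbit = (6666.0/86166) × 360° = 27.85°.
Equatorial spacing = 27.85 × 111.2 km/° = 3097 km.
At 40° latitude, spacing = 3097 × cos(40°) = 2372 km.

2370 km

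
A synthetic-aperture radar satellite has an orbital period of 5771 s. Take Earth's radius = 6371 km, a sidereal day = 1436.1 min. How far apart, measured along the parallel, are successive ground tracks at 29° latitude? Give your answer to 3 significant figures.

2340 km

Node shift per orbit = (5771.0/86166) × 360° = 24.11°.
Equatorial spacing = 24.11 × 111.2 km/° = 2681 km.
At 29° latitude, spacing = 2681 × cos(29°) = 2345 km.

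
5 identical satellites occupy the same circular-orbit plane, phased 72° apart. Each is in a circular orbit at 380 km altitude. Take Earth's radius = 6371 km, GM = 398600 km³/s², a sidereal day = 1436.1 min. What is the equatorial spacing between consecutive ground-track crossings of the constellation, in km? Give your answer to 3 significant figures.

513 km

Semi-major axis a = 6371 + 380 = 6751 km. Period T = 2π√(a³/μ) = 2π√(6751³/398600) = 5520.3 s = 92.01 min.
Single-satellite node shift = (5520.3/86166) × 360° = 23.06°.
With 5 satellites evenly phased, successive equator crossings are 23.06/5 = 4.613° apart.
That is 4.613 × 111.2 = 513 km at the equator.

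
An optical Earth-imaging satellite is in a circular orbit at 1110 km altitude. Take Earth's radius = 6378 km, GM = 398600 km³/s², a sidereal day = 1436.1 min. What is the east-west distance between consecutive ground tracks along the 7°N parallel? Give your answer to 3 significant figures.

2980 km

Semi-major axis a = 6378 + 1110 = 7488 km. Period T = 2π√(a³/μ) = 2π√(7488³/398600) = 6448.5 s = 107.48 min.
Node shift per orbit = (6448.5/86166) × 360° = 26.94°.
Equatorial spacing = 26.94 × 111.3 km/° = 2999 km.
At 7° latitude, spacing = 2999 × cos(7°) = 2977 km.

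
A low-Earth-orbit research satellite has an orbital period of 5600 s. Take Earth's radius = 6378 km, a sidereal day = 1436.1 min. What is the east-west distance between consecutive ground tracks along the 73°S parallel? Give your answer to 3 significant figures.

761 km

Node shift per orbit = (5600.0/86166) × 360° = 23.40°.
Equatorial spacing = 23.40 × 111.3 km/° = 2604 km.
At 73° latitude, spacing = 2604 × cos(73°) = 761 km.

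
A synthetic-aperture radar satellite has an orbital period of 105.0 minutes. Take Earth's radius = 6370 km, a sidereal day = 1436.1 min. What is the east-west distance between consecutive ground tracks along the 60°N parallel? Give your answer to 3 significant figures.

1460 km

T = 105.0 min = 6300.0 s.
Node shift per orbit = (6300.0/86166) × 360° = 26.32°.
Equatorial spacing = 26.32 × 111.2 km/° = 2926 km.
At 60° latitude, spacing = 2926 × cos(60°) = 1463 km.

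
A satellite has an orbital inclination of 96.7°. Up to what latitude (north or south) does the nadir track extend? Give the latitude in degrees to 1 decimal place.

83.3°

Retrograde orbit: the ground track reaches ±(180° − i) = ±(180 − 96.7) = ±83.3°.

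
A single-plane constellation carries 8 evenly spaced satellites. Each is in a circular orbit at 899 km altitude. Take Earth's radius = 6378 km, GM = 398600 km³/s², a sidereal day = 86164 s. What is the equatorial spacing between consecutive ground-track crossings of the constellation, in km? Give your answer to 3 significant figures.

359 km

Semi-major axis a = 6378 + 899 = 7277 km. Period T = 2π√(a³/μ) = 2π√(7277³/398600) = 6177.9 s = 102.96 min.
Single-satellite node shift = (6177.9/86164) × 360° = 25.81°.
With 8 satellites evenly phased, successive equator crossings are 25.81/8 = 3.226° apart.
That is 3.226 × 111.3 = 359 km at the equator.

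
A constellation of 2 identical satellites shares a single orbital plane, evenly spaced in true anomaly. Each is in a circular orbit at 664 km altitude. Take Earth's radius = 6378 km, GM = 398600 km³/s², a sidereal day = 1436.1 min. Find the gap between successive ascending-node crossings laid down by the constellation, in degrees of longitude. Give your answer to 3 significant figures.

12.3°

Semi-major axis a = 6378 + 664 = 7042 km. Period T = 2π√(a³/μ) = 2π√(7042³/398600) = 5881.1 s = 98.02 min.
Single-satellite node shift = (5881.1/86166) × 360° = 24.57°.
With 2 satellites evenly phased, successive equator crossings are 24.57/2 = 12.285° apart.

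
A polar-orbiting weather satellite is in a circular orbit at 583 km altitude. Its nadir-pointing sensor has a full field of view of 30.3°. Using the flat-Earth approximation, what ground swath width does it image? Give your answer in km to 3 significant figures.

316 km

Half-angle = 30.3°/2 = 15.15°.
Swath width ≈ 2h·tan(θ/2) = 2 × 583 × tan(15.15°) = 315.7 km.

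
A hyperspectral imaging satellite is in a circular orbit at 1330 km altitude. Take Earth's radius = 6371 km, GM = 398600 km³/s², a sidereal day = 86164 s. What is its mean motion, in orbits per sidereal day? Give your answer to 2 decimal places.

Semi-major axis a = 6371 + 1330 = 7701 km. Period T = 2π√(a³/μ) = 2π√(7701³/398600) = 6725.6 s = 112.09 min.
Orbits per sidereal day = 86164 / 6725.6 = 12.811.

12.81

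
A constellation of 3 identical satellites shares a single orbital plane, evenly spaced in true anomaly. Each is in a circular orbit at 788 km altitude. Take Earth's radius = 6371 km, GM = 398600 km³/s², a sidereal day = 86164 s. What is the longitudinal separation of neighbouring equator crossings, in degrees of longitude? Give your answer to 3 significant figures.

8.40°

Semi-major axis a = 6371 + 788 = 7159 km. Period T = 2π√(a³/μ) = 2π√(7159³/398600) = 6028.2 s = 100.47 min.
Single-satellite node shift = (6028.2/86164) × 360° = 25.19°.
With 3 satellites evenly phased, successive equator crossings are 25.19/3 = 8.395° apart.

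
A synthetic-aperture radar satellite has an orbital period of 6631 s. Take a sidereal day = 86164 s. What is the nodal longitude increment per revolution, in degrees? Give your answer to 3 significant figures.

During one orbit Earth rotates (6631.0 / 86164) × 360° = 27.70°.

27.7°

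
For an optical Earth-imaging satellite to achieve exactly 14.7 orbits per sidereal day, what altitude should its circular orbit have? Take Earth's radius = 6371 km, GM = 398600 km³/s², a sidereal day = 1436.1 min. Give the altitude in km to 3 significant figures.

655 km

Required period T = 86166 / 14.7 = 5861.6 s.
From T = 2π√(a³/μ): a = (μ T²/4π²)^(1/3) = (398600 × 5861.6² / 4π²)^(1/3) = 7026 km.
Altitude h = a − R = 7026 − 6371 = 655 km.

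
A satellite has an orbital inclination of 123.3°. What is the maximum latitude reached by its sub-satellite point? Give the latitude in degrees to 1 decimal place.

Retrograde orbit: the ground track reaches ±(180° − i) = ±(180 − 123.3) = ±56.7°.

56.7°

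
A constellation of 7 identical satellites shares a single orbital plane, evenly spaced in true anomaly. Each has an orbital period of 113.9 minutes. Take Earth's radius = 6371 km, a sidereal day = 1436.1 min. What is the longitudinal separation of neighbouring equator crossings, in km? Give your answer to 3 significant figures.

T = 113.9 min = 6834.0 s.
Single-satellite node shift = (6834.0/86166) × 360° = 28.55°.
With 7 satellites evenly phased, successive equator crossings are 28.55/7 = 4.079° apart.
That is 4.079 × 111.2 = 454 km at the equator.

454 km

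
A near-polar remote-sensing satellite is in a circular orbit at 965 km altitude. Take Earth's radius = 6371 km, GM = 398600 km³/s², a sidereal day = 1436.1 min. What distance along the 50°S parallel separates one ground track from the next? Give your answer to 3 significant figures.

1870 km

Semi-major axis a = 6371 + 965 = 7336 km. Period T = 2π√(a³/μ) = 2π√(7336³/398600) = 6253.2 s = 104.22 min.
Node shift per orbit = (6253.2/86166) × 360° = 26.13°.
Equatorial spacing = 26.13 × 111.2 km/° = 2905 km.
At 50° latitude, spacing = 2905 × cos(50°) = 1867 km.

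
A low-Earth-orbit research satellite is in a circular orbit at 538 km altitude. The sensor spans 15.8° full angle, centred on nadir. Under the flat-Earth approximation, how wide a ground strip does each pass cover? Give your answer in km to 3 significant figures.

149 km

Half-angle = 15.8°/2 = 7.9°.
Swath width ≈ 2h·tan(θ/2) = 2 × 538 × tan(7.9°) = 149.3 km.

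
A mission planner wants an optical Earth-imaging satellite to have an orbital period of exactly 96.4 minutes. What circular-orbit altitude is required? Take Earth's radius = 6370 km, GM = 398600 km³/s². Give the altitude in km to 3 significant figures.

T = 96.4 min = 5784.0 s.
From T = 2π√(a³/μ): a = (μ T²/4π²)^(1/3) = (398600 × 5784.0² / 4π²)^(1/3) = 6964 km.
Altitude h = a − R = 6964 − 6370 = 594 km.

594 km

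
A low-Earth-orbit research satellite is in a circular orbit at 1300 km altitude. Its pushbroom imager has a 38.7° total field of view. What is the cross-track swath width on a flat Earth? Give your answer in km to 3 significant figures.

913 km

Half-angle = 38.7°/2 = 19.35°.
Swath width ≈ 2h·tan(θ/2) = 2 × 1300 × tan(19.35°) = 913.1 km.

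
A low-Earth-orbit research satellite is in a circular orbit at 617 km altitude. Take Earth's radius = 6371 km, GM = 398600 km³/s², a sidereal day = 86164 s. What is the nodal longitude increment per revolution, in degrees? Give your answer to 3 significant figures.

Semi-major axis a = 6371 + 617 = 6988 km. Period T = 2π√(a³/μ) = 2π√(6988³/398600) = 5813.5 s = 96.89 min.
During one orbit Earth rotates (5813.5 / 86164) × 360° = 24.29°.

24.3°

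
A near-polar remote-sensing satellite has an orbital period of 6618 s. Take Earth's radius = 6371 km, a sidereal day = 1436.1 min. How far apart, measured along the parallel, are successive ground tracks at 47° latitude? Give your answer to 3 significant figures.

2100 km

Node shift per orbit = (6618.0/86166) × 360° = 27.65°.
Equatorial spacing = 27.65 × 111.2 km/° = 3075 km.
At 47° latitude, spacing = 3075 × cos(47°) = 2097 km.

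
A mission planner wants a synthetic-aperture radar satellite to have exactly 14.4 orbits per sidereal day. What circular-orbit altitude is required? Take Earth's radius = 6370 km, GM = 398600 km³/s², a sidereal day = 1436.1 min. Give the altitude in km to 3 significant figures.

754 km

Required period T = 86166 / 14.4 = 5983.8 s.
From T = 2π√(a³/μ): a = (μ T²/4π²)^(1/3) = (398600 × 5983.8² / 4π²)^(1/3) = 7124 km.
Altitude h = a − R = 7124 − 6370 = 754 km.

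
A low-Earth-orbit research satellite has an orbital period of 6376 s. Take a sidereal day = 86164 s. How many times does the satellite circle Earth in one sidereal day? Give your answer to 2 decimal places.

13.51

Orbits per sidereal day = 86164 / 6376.0 = 13.514.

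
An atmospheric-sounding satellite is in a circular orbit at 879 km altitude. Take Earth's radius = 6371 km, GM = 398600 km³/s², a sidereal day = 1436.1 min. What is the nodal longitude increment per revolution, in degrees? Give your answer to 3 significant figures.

Semi-major axis a = 6371 + 879 = 7250 km. Period T = 2π√(a³/μ) = 2π√(7250³/398600) = 6143.5 s = 102.39 min.
During one orbit Earth rotates (6143.5 / 86166) × 360° = 25.67°.

25.7°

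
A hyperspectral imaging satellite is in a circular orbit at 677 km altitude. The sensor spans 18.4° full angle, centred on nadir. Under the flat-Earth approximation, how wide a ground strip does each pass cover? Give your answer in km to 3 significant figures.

Half-angle = 18.4°/2 = 9.2°.
Swath width ≈ 2h·tan(θ/2) = 2 × 677 × tan(9.2°) = 219.3 km.

219 km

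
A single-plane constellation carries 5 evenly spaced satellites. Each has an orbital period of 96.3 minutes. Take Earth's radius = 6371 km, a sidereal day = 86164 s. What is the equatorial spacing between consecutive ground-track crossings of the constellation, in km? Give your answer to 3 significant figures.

T = 96.3 min = 5778.0 s.
Single-satellite node shift = (5778.0/86164) × 360° = 24.14°.
With 5 satellites evenly phased, successive equator crossings are 24.14/5 = 4.828° apart.
That is 4.828 × 111.2 = 537 km at the equator.

537 km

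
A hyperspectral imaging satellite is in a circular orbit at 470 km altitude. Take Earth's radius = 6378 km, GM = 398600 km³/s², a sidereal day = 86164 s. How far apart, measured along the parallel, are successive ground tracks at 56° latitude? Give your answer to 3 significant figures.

Semi-major axis a = 6378 + 470 = 6848 km. Period T = 2π√(a³/μ) = 2π√(6848³/398600) = 5639.7 s = 94.00 min.
Node shift per orbit = (5639.7/86164) × 360° = 23.56°.
Equatorial spacing = 23.56 × 111.3 km/° = 2623 km.
At 56° latitude, spacing = 2623 × cos(56°) = 1467 km.

1470 km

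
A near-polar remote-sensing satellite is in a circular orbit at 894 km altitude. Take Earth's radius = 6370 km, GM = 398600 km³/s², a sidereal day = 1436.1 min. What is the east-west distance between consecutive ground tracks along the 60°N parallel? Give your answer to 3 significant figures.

Semi-major axis a = 6370 + 894 = 7264 km. Period T = 2π√(a³/μ) = 2π√(7264³/398600) = 6161.3 s = 102.69 min.
Node shift per orbit = (6161.3/86166) × 360° = 25.74°.
Equatorial spacing = 25.74 × 111.2 km/° = 2862 km.
At 60° latitude, spacing = 2862 × cos(60°) = 1431 km.

1430 km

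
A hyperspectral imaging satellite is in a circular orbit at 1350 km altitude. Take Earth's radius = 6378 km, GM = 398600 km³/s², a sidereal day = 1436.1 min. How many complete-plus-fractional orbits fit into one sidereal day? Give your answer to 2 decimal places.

12.74

Semi-major axis a = 6378 + 1350 = 7728 km. Period T = 2π√(a³/μ) = 2π√(7728³/398600) = 6761.0 s = 112.68 min.
Orbits per sidereal day = 86166 / 6761.0 = 12.745.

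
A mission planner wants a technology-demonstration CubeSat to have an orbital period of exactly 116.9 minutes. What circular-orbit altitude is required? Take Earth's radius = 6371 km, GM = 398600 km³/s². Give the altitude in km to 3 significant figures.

1550 km

T = 116.9 min = 7014.0 s.
From T = 2π√(a³/μ): a = (μ T²/4π²)^(1/3) = (398600 × 7014.0² / 4π²)^(1/3) = 7920 km.
Altitude h = a − R = 7920 − 6371 = 1549 km.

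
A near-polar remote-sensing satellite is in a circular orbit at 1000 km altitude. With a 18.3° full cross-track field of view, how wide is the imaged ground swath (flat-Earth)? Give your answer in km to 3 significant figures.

322 km

Half-angle = 18.3°/2 = 9.15°.
Swath width ≈ 2h·tan(θ/2) = 2 × 1000 × tan(9.15°) = 322.1 km.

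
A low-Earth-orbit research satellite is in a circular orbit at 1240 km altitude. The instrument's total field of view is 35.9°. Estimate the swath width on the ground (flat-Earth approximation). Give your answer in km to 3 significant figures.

Half-angle = 35.9°/2 = 17.95°.
Swath width ≈ 2h·tan(θ/2) = 2 × 1240 × tan(17.95°) = 803.4 km.

803 km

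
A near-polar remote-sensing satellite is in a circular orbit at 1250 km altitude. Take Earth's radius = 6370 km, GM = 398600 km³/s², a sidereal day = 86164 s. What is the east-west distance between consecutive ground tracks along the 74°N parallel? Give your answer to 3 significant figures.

848 km

Semi-major axis a = 6370 + 1250 = 7620 km. Period T = 2π√(a³/μ) = 2π√(7620³/398600) = 6619.8 s = 110.33 min.
Node shift per orbit = (6619.8/86164) × 360° = 27.66°.
Equatorial spacing = 27.66 × 111.2 km/° = 3075 km.
At 74° latitude, spacing = 3075 × cos(74°) = 848 km.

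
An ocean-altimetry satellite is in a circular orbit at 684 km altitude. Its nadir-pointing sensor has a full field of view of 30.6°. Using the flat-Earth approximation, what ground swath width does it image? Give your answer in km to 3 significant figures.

374 km

Half-angle = 30.6°/2 = 15.3°.
Swath width ≈ 2h·tan(θ/2) = 2 × 684 × tan(15.3°) = 374.2 km.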